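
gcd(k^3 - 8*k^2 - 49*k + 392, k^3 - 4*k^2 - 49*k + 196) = k^2 - 49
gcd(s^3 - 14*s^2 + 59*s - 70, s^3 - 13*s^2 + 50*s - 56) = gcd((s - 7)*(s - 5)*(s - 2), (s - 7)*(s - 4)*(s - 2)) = s^2 - 9*s + 14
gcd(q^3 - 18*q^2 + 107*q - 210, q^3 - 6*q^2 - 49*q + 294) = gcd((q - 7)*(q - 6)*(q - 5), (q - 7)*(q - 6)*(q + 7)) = q^2 - 13*q + 42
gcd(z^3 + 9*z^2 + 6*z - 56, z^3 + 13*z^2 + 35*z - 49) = z + 7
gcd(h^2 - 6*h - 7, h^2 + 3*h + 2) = h + 1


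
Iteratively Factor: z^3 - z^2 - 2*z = (z)*(z^2 - z - 2) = z*(z + 1)*(z - 2)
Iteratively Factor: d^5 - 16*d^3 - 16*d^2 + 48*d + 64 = (d + 2)*(d^4 - 2*d^3 - 12*d^2 + 8*d + 32) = (d - 4)*(d + 2)*(d^3 + 2*d^2 - 4*d - 8) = (d - 4)*(d + 2)^2*(d^2 - 4) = (d - 4)*(d + 2)^3*(d - 2)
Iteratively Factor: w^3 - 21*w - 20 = (w + 4)*(w^2 - 4*w - 5) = (w - 5)*(w + 4)*(w + 1)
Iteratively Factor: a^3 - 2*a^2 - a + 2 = (a + 1)*(a^2 - 3*a + 2) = (a - 2)*(a + 1)*(a - 1)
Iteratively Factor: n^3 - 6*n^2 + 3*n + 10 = (n + 1)*(n^2 - 7*n + 10) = (n - 2)*(n + 1)*(n - 5)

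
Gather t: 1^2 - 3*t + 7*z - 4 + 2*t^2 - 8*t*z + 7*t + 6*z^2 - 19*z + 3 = 2*t^2 + t*(4 - 8*z) + 6*z^2 - 12*z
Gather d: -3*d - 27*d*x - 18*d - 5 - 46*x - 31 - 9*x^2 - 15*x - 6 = d*(-27*x - 21) - 9*x^2 - 61*x - 42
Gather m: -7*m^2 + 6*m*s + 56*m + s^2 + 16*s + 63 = -7*m^2 + m*(6*s + 56) + s^2 + 16*s + 63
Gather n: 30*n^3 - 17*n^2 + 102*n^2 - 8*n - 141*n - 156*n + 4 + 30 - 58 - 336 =30*n^3 + 85*n^2 - 305*n - 360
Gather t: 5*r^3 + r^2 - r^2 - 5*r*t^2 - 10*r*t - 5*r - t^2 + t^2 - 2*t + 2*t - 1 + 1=5*r^3 - 5*r*t^2 - 10*r*t - 5*r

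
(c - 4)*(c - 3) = c^2 - 7*c + 12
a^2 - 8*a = a*(a - 8)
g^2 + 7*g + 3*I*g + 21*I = (g + 7)*(g + 3*I)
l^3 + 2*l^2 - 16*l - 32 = (l - 4)*(l + 2)*(l + 4)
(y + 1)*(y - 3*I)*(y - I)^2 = y^4 + y^3 - 5*I*y^3 - 7*y^2 - 5*I*y^2 - 7*y + 3*I*y + 3*I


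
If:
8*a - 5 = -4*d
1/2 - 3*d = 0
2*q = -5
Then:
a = 13/24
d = 1/6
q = -5/2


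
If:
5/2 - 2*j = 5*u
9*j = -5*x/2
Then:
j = -5*x/18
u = x/9 + 1/2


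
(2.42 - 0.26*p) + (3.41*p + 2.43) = 3.15*p + 4.85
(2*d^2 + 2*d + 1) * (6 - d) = -2*d^3 + 10*d^2 + 11*d + 6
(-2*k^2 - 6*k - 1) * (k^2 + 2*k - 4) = -2*k^4 - 10*k^3 - 5*k^2 + 22*k + 4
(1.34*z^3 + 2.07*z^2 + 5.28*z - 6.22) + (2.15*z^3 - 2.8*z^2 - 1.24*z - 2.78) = 3.49*z^3 - 0.73*z^2 + 4.04*z - 9.0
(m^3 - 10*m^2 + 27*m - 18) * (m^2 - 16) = m^5 - 10*m^4 + 11*m^3 + 142*m^2 - 432*m + 288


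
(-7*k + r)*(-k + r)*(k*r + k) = 7*k^3*r + 7*k^3 - 8*k^2*r^2 - 8*k^2*r + k*r^3 + k*r^2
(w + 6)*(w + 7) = w^2 + 13*w + 42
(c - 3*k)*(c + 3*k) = c^2 - 9*k^2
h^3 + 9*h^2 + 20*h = h*(h + 4)*(h + 5)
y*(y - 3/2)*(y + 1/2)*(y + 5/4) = y^4 + y^3/4 - 2*y^2 - 15*y/16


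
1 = 1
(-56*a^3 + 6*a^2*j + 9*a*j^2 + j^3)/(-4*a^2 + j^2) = (28*a^2 + 11*a*j + j^2)/(2*a + j)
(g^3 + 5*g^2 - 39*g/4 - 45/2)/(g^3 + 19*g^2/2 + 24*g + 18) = (g - 5/2)/(g + 2)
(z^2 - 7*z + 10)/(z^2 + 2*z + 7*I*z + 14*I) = (z^2 - 7*z + 10)/(z^2 + z*(2 + 7*I) + 14*I)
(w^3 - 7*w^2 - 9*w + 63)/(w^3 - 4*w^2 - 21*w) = (w - 3)/w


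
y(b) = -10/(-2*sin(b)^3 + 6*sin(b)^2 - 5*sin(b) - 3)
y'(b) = -10*(6*sin(b)^2*cos(b) - 12*sin(b)*cos(b) + 5*cos(b))/(-2*sin(b)^3 + 6*sin(b)^2 - 5*sin(b) - 3)^2 = 40*(-6*sin(b)^2 + 12*sin(b) - 5)*cos(b)/(-13*sin(b) + sin(3*b) - 6*cos(2*b))^2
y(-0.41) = -136.89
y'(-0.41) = -18451.17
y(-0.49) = -11.23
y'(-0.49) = -133.25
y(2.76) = 2.42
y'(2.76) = 0.74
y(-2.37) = -2.45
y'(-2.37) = 7.01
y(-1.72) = -1.03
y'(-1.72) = 0.36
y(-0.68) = -3.32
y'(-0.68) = -12.77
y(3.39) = 7.26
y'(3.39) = 42.42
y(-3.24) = 2.91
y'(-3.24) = 3.27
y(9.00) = 2.39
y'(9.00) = 0.56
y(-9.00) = -45.53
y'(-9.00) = 2070.98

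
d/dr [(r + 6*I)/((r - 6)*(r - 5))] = (-r^2 - 12*I*r + 30 + 66*I)/(r^4 - 22*r^3 + 181*r^2 - 660*r + 900)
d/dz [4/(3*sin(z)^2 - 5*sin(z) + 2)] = 4*(5 - 6*sin(z))*cos(z)/(3*sin(z)^2 - 5*sin(z) + 2)^2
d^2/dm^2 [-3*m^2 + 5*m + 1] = -6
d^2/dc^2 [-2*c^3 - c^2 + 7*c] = -12*c - 2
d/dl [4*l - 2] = 4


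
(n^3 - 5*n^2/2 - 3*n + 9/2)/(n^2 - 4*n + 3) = n + 3/2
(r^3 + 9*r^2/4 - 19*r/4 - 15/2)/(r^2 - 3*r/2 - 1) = (4*r^2 + 17*r + 15)/(2*(2*r + 1))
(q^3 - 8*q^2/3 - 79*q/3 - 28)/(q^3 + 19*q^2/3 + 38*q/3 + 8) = (q - 7)/(q + 2)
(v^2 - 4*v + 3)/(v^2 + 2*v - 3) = (v - 3)/(v + 3)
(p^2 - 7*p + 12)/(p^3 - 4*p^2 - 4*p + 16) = (p - 3)/(p^2 - 4)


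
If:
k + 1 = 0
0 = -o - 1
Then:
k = -1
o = -1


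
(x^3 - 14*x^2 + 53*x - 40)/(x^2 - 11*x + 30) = (x^2 - 9*x + 8)/(x - 6)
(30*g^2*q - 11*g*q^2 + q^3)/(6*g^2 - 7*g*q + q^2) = q*(-5*g + q)/(-g + q)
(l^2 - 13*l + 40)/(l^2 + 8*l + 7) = (l^2 - 13*l + 40)/(l^2 + 8*l + 7)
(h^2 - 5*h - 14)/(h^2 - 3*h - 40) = (-h^2 + 5*h + 14)/(-h^2 + 3*h + 40)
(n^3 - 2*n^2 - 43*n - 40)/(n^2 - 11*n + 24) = (n^2 + 6*n + 5)/(n - 3)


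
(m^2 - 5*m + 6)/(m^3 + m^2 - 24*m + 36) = 1/(m + 6)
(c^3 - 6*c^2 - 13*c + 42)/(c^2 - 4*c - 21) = c - 2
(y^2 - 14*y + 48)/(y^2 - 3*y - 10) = (-y^2 + 14*y - 48)/(-y^2 + 3*y + 10)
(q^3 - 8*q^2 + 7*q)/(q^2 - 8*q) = (q^2 - 8*q + 7)/(q - 8)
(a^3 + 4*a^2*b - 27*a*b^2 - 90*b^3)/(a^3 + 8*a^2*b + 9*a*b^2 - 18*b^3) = (a - 5*b)/(a - b)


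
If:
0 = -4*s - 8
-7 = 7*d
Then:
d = -1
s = -2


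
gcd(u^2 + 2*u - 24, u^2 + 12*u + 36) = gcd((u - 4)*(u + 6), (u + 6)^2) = u + 6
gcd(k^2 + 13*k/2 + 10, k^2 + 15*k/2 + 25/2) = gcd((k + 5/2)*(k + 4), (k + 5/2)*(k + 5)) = k + 5/2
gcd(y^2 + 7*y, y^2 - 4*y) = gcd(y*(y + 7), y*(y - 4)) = y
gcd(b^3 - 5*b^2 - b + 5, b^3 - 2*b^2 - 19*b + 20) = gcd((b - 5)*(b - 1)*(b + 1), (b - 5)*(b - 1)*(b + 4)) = b^2 - 6*b + 5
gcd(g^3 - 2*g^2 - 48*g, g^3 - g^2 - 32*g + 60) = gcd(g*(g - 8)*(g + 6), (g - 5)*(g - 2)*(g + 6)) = g + 6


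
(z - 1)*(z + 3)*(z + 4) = z^3 + 6*z^2 + 5*z - 12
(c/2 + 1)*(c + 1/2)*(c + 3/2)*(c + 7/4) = c^4/2 + 23*c^3/8 + 47*c^2/8 + 157*c/32 + 21/16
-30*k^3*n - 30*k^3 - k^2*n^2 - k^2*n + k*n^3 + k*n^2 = (-6*k + n)*(5*k + n)*(k*n + k)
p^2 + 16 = (p - 4*I)*(p + 4*I)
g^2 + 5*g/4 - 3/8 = (g - 1/4)*(g + 3/2)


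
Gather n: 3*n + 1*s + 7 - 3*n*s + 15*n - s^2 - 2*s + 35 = n*(18 - 3*s) - s^2 - s + 42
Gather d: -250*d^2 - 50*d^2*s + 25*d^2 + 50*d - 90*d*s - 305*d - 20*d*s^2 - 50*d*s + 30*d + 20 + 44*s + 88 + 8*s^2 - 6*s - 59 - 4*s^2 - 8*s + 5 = d^2*(-50*s - 225) + d*(-20*s^2 - 140*s - 225) + 4*s^2 + 30*s + 54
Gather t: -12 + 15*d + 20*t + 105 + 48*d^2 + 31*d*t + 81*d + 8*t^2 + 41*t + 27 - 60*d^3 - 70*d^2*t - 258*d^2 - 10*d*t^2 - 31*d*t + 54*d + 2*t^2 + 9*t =-60*d^3 - 210*d^2 + 150*d + t^2*(10 - 10*d) + t*(70 - 70*d^2) + 120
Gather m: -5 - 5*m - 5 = -5*m - 10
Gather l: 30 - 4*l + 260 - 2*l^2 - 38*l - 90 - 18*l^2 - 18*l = -20*l^2 - 60*l + 200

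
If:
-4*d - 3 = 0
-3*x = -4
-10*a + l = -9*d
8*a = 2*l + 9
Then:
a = -15/8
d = -3/4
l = -12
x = 4/3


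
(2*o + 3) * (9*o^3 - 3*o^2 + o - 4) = 18*o^4 + 21*o^3 - 7*o^2 - 5*o - 12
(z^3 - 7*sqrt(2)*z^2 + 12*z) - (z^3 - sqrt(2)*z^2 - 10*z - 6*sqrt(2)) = -6*sqrt(2)*z^2 + 22*z + 6*sqrt(2)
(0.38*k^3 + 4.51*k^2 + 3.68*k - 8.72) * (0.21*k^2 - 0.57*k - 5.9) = 0.0798*k^5 + 0.7305*k^4 - 4.0399*k^3 - 30.5378*k^2 - 16.7416*k + 51.448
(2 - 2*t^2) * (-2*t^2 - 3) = 4*t^4 + 2*t^2 - 6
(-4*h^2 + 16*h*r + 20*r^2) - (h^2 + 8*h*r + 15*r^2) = -5*h^2 + 8*h*r + 5*r^2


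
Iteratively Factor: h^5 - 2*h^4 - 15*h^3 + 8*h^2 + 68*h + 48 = (h + 1)*(h^4 - 3*h^3 - 12*h^2 + 20*h + 48) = (h + 1)*(h + 2)*(h^3 - 5*h^2 - 2*h + 24) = (h + 1)*(h + 2)^2*(h^2 - 7*h + 12) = (h - 4)*(h + 1)*(h + 2)^2*(h - 3)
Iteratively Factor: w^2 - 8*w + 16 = (w - 4)*(w - 4)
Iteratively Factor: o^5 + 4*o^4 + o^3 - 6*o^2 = (o)*(o^4 + 4*o^3 + o^2 - 6*o) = o*(o + 3)*(o^3 + o^2 - 2*o) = o*(o - 1)*(o + 3)*(o^2 + 2*o) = o*(o - 1)*(o + 2)*(o + 3)*(o)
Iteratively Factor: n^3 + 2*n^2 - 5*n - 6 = (n + 3)*(n^2 - n - 2) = (n + 1)*(n + 3)*(n - 2)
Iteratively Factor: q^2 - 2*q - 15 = (q - 5)*(q + 3)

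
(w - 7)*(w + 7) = w^2 - 49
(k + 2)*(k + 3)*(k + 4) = k^3 + 9*k^2 + 26*k + 24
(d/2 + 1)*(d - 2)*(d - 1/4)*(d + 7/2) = d^4/2 + 13*d^3/8 - 39*d^2/16 - 13*d/2 + 7/4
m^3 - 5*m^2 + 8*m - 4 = (m - 2)^2*(m - 1)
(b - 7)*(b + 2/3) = b^2 - 19*b/3 - 14/3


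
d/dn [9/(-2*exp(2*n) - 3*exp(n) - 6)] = (36*exp(n) + 27)*exp(n)/(2*exp(2*n) + 3*exp(n) + 6)^2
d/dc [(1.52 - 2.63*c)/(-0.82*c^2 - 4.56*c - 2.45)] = (-2.1566*c^2 + 2.4928*c + 13.3747)/(0.6724*c^4 + 7.4784*c^3 + 24.8116*c^2 + 22.344*c + 6.0025)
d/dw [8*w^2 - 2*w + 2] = 16*w - 2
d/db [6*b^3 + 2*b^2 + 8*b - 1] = 18*b^2 + 4*b + 8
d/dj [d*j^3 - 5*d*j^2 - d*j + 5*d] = d*(3*j^2 - 10*j - 1)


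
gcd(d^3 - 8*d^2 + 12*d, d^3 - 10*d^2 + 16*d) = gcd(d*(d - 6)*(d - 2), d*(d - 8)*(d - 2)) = d^2 - 2*d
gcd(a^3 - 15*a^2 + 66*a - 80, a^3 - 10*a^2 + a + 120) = a^2 - 13*a + 40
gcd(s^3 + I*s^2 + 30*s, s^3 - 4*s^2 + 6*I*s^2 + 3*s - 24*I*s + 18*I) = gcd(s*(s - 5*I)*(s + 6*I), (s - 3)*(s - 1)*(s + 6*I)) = s + 6*I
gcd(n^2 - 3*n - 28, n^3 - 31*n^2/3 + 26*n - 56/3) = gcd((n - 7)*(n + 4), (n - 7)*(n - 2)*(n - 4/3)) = n - 7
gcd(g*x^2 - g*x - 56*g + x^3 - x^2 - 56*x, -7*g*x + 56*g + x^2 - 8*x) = x - 8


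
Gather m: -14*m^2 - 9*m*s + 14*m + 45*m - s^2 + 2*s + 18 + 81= -14*m^2 + m*(59 - 9*s) - s^2 + 2*s + 99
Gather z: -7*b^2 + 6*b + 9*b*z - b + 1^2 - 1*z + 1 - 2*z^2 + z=-7*b^2 + 9*b*z + 5*b - 2*z^2 + 2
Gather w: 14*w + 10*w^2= 10*w^2 + 14*w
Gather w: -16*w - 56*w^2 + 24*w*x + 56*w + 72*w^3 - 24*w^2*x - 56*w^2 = 72*w^3 + w^2*(-24*x - 112) + w*(24*x + 40)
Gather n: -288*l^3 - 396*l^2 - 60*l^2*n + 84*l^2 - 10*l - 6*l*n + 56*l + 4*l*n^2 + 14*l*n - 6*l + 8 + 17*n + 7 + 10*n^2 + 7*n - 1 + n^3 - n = -288*l^3 - 312*l^2 + 40*l + n^3 + n^2*(4*l + 10) + n*(-60*l^2 + 8*l + 23) + 14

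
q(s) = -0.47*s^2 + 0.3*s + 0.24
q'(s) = 0.3 - 0.94*s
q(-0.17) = 0.18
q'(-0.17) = 0.46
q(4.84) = -9.32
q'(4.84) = -4.25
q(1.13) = -0.02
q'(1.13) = -0.76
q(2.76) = -2.51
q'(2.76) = -2.29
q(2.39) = -1.73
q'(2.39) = -1.95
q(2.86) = -2.75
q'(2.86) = -2.39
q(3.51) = -4.50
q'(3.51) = -3.00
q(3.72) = -5.15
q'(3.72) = -3.20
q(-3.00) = -4.89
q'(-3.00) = 3.12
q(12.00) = -63.84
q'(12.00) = -10.98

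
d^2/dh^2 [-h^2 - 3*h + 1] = -2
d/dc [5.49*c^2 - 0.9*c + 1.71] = 10.98*c - 0.9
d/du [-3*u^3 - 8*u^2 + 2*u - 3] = -9*u^2 - 16*u + 2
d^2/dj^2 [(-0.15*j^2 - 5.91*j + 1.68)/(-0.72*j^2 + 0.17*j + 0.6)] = (-1.11022302462516e-16*j^4 + 6.164208*j^3 - 4.836672*j^2 + 16.552512*j - 2.646264)/(0.373248*j^6 - 0.264384*j^5 - 0.870696*j^4 + 0.435727*j^3 + 0.72558*j^2 - 0.1836*j - 0.216)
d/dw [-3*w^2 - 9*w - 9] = -6*w - 9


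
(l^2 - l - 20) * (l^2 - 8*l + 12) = l^4 - 9*l^3 + 148*l - 240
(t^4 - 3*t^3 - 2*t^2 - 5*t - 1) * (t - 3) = t^5 - 6*t^4 + 7*t^3 + t^2 + 14*t + 3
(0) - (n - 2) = 2 - n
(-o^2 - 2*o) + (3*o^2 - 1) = 2*o^2 - 2*o - 1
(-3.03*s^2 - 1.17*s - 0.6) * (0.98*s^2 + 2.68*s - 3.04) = -2.9694*s^4 - 9.267*s^3 + 5.4876*s^2 + 1.9488*s + 1.824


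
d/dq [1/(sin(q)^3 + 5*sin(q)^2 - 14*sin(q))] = (-3*cos(q) - 10/tan(q) + 14*cos(q)/sin(q)^2)/((sin(q) - 2)^2*(sin(q) + 7)^2)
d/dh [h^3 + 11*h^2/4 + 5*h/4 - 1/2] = 3*h^2 + 11*h/2 + 5/4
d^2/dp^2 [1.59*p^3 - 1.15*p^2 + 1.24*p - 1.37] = 9.54*p - 2.3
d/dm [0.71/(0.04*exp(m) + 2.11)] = -0.0284*exp(m)/(0.04*exp(m) + 2.11)^2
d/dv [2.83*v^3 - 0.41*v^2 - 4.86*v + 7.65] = 8.49*v^2 - 0.82*v - 4.86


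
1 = 1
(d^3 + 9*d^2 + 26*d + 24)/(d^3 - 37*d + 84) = (d^3 + 9*d^2 + 26*d + 24)/(d^3 - 37*d + 84)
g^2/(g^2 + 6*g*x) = g/(g + 6*x)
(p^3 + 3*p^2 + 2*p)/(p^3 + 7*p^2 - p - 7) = p*(p + 2)/(p^2 + 6*p - 7)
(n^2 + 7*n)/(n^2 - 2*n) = (n + 7)/(n - 2)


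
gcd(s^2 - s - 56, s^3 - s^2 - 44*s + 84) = s + 7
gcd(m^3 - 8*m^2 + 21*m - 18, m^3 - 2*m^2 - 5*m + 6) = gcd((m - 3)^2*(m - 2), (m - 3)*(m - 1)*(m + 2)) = m - 3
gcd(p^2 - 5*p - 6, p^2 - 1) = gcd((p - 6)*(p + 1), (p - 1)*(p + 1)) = p + 1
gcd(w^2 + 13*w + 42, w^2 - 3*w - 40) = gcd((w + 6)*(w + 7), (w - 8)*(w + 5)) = 1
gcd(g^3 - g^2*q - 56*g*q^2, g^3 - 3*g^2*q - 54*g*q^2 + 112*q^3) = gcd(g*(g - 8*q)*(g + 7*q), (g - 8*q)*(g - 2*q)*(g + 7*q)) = -g^2 + g*q + 56*q^2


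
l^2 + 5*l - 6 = (l - 1)*(l + 6)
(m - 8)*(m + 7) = m^2 - m - 56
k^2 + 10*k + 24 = (k + 4)*(k + 6)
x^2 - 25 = (x - 5)*(x + 5)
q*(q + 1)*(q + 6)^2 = q^4 + 13*q^3 + 48*q^2 + 36*q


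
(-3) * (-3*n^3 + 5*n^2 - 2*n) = 9*n^3 - 15*n^2 + 6*n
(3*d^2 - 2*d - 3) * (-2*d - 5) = -6*d^3 - 11*d^2 + 16*d + 15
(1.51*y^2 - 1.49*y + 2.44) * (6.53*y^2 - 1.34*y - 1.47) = 9.8603*y^4 - 11.7531*y^3 + 15.7101*y^2 - 1.0793*y - 3.5868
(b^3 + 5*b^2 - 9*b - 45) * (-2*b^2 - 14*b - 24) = -2*b^5 - 24*b^4 - 76*b^3 + 96*b^2 + 846*b + 1080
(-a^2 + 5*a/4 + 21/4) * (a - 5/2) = -a^3 + 15*a^2/4 + 17*a/8 - 105/8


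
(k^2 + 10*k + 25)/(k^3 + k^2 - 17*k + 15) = (k + 5)/(k^2 - 4*k + 3)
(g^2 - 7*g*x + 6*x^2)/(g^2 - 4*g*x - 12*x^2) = (g - x)/(g + 2*x)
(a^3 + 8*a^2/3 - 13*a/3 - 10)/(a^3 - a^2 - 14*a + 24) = (a^2 + 14*a/3 + 5)/(a^2 + a - 12)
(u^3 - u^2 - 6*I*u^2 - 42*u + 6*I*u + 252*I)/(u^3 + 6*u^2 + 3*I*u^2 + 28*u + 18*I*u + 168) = (u^2 - u*(7 + 6*I) + 42*I)/(u^2 + 3*I*u + 28)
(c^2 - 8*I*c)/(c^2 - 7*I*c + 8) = c/(c + I)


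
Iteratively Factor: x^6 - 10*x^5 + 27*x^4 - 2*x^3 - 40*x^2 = (x + 1)*(x^5 - 11*x^4 + 38*x^3 - 40*x^2) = x*(x + 1)*(x^4 - 11*x^3 + 38*x^2 - 40*x) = x*(x - 4)*(x + 1)*(x^3 - 7*x^2 + 10*x) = x*(x - 4)*(x - 2)*(x + 1)*(x^2 - 5*x) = x^2*(x - 4)*(x - 2)*(x + 1)*(x - 5)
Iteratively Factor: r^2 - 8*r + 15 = (r - 3)*(r - 5)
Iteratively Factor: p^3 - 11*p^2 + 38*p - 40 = (p - 4)*(p^2 - 7*p + 10) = (p - 5)*(p - 4)*(p - 2)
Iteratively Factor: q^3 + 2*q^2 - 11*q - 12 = (q + 4)*(q^2 - 2*q - 3) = (q - 3)*(q + 4)*(q + 1)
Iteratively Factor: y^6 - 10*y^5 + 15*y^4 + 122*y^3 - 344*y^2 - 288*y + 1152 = (y - 4)*(y^5 - 6*y^4 - 9*y^3 + 86*y^2 - 288) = (y - 4)^2*(y^4 - 2*y^3 - 17*y^2 + 18*y + 72) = (y - 4)^2*(y + 2)*(y^3 - 4*y^2 - 9*y + 36) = (y - 4)^3*(y + 2)*(y^2 - 9) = (y - 4)^3*(y - 3)*(y + 2)*(y + 3)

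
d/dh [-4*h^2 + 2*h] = 2 - 8*h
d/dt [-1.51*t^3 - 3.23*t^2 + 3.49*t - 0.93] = -4.53*t^2 - 6.46*t + 3.49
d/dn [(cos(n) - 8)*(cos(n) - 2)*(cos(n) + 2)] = (-3*cos(n)^2 + 16*cos(n) + 4)*sin(n)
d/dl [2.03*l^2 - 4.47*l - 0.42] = 4.06*l - 4.47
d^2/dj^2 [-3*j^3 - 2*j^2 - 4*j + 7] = -18*j - 4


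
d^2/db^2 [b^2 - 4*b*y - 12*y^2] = 2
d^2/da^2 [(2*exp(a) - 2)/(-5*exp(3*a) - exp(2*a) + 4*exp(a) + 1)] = (-200*exp(6*a) + 420*exp(5*a) - 52*exp(4*a) - 210*exp(3*a) + 54*exp(2*a) + 48*exp(a) - 10)*exp(a)/(125*exp(9*a) + 75*exp(8*a) - 285*exp(7*a) - 194*exp(6*a) + 198*exp(5*a) + 165*exp(4*a) - 25*exp(3*a) - 45*exp(2*a) - 12*exp(a) - 1)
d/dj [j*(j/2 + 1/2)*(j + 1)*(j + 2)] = 2*j^3 + 6*j^2 + 5*j + 1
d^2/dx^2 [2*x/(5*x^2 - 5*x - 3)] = 20*(-5*x*(2*x - 1)^2 + (1 - 3*x)*(-5*x^2 + 5*x + 3))/(-5*x^2 + 5*x + 3)^3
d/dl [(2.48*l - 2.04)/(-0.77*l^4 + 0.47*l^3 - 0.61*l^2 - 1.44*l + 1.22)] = (5.7288*l^4 - 8.6144*l^3 + 4.3892*l^2 - 2.4888*l + 0.088)/(0.5929*l^8 - 0.7238*l^7 + 1.1603*l^6 + 1.6442*l^5 - 2.8603*l^4 + 2.9036*l^3 + 0.5852*l^2 - 3.5136*l + 1.4884)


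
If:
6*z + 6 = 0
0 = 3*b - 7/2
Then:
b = 7/6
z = -1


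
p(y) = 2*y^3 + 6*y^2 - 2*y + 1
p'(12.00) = 1006.00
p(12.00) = 4297.00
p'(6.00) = 286.00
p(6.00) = 637.00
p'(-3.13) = 19.22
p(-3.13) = 4.71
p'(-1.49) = -6.56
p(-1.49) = 10.68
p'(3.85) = 133.14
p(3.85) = 196.37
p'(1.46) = 28.31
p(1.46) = 17.09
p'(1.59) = 32.25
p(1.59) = 21.03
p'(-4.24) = 54.99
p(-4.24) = -35.10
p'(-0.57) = -6.89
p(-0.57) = 3.72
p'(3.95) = 139.02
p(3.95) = 209.97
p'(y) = 6*y^2 + 12*y - 2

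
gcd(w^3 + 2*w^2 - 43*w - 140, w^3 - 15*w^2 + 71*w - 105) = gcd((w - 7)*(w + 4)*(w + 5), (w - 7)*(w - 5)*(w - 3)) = w - 7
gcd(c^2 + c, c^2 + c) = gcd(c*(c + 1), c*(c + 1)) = c^2 + c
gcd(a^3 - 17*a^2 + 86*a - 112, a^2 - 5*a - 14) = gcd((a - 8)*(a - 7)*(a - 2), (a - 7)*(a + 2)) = a - 7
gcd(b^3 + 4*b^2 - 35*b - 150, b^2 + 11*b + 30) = b + 5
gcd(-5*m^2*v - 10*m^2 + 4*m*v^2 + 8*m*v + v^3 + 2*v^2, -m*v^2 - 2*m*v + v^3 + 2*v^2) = -m*v - 2*m + v^2 + 2*v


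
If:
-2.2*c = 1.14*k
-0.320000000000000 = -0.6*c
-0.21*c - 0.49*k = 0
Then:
No Solution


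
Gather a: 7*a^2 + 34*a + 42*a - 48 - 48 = 7*a^2 + 76*a - 96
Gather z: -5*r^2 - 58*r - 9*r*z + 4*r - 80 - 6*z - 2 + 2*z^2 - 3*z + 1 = -5*r^2 - 54*r + 2*z^2 + z*(-9*r - 9) - 81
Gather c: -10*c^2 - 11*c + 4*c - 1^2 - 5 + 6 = -10*c^2 - 7*c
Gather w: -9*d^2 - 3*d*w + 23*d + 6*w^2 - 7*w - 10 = -9*d^2 + 23*d + 6*w^2 + w*(-3*d - 7) - 10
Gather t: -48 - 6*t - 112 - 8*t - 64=-14*t - 224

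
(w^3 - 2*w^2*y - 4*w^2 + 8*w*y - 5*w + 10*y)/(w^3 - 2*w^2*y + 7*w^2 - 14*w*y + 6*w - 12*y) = (w - 5)/(w + 6)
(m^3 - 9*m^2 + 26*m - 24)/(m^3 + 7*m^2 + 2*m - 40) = (m^2 - 7*m + 12)/(m^2 + 9*m + 20)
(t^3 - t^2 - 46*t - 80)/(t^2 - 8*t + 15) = (t^3 - t^2 - 46*t - 80)/(t^2 - 8*t + 15)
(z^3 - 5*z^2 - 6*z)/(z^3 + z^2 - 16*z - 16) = z*(z - 6)/(z^2 - 16)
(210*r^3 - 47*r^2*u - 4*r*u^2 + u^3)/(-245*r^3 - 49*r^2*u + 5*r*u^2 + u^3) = (-30*r^2 + 11*r*u - u^2)/(35*r^2 + 2*r*u - u^2)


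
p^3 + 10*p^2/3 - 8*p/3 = p*(p - 2/3)*(p + 4)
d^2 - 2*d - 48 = (d - 8)*(d + 6)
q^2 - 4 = (q - 2)*(q + 2)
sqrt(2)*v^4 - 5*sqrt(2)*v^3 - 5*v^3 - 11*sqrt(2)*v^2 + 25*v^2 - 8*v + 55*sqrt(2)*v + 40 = (v - 5)*(v - 4*sqrt(2))*(v + sqrt(2))*(sqrt(2)*v + 1)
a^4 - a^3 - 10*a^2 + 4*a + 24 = (a - 3)*(a - 2)*(a + 2)^2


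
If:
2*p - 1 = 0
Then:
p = 1/2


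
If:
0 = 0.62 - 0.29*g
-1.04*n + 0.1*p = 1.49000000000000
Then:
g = 2.14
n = 0.0961538461538462*p - 1.43269230769231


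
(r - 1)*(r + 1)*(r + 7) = r^3 + 7*r^2 - r - 7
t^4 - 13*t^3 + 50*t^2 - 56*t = t*(t - 7)*(t - 4)*(t - 2)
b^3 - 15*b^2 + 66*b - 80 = (b - 8)*(b - 5)*(b - 2)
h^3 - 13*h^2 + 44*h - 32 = (h - 8)*(h - 4)*(h - 1)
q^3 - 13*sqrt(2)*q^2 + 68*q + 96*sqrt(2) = (q - 8*sqrt(2))*(q - 6*sqrt(2))*(q + sqrt(2))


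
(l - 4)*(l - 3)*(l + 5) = l^3 - 2*l^2 - 23*l + 60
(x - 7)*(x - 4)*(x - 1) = x^3 - 12*x^2 + 39*x - 28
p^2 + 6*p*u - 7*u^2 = (p - u)*(p + 7*u)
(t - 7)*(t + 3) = t^2 - 4*t - 21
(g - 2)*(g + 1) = g^2 - g - 2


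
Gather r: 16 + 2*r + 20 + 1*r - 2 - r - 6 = 2*r + 28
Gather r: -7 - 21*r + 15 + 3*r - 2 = 6 - 18*r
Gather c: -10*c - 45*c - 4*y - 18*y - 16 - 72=-55*c - 22*y - 88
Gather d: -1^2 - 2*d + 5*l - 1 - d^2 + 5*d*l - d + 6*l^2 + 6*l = -d^2 + d*(5*l - 3) + 6*l^2 + 11*l - 2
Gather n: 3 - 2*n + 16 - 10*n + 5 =24 - 12*n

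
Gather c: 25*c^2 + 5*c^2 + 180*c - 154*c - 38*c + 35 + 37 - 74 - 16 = 30*c^2 - 12*c - 18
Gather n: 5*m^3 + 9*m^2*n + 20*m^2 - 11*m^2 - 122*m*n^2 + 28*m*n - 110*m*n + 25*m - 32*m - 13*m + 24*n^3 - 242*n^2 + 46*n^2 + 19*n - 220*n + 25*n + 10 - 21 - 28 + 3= 5*m^3 + 9*m^2 - 20*m + 24*n^3 + n^2*(-122*m - 196) + n*(9*m^2 - 82*m - 176) - 36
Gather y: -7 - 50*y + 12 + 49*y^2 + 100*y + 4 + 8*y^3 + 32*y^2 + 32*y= 8*y^3 + 81*y^2 + 82*y + 9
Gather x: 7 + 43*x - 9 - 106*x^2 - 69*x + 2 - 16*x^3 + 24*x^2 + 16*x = -16*x^3 - 82*x^2 - 10*x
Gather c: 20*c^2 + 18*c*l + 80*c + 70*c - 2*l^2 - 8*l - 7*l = 20*c^2 + c*(18*l + 150) - 2*l^2 - 15*l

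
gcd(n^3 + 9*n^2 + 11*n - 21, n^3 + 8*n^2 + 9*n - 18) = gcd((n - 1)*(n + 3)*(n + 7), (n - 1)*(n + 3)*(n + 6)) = n^2 + 2*n - 3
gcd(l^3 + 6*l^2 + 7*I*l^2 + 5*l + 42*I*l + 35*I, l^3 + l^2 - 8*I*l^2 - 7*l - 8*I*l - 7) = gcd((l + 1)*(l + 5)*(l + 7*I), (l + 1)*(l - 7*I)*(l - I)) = l + 1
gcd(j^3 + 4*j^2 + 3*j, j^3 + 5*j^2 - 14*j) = j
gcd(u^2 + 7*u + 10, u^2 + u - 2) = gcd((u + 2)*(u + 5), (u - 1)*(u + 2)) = u + 2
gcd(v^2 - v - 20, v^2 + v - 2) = 1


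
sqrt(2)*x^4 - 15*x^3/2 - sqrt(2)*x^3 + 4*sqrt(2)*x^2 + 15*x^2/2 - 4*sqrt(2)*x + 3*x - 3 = (x - 1)*(x - 3*sqrt(2))*(x - sqrt(2))*(sqrt(2)*x + 1/2)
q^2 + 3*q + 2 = (q + 1)*(q + 2)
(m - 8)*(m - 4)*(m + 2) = m^3 - 10*m^2 + 8*m + 64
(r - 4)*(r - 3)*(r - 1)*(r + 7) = r^4 - r^3 - 37*r^2 + 121*r - 84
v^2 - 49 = (v - 7)*(v + 7)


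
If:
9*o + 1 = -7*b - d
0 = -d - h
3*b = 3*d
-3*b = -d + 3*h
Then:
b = 0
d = 0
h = 0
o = -1/9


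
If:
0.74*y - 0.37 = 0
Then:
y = 0.50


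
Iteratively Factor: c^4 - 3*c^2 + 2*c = (c + 2)*(c^3 - 2*c^2 + c) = (c - 1)*(c + 2)*(c^2 - c) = c*(c - 1)*(c + 2)*(c - 1)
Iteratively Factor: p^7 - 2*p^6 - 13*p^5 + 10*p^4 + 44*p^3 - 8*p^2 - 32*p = (p - 2)*(p^6 - 13*p^4 - 16*p^3 + 12*p^2 + 16*p) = p*(p - 2)*(p^5 - 13*p^3 - 16*p^2 + 12*p + 16) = p*(p - 2)*(p - 1)*(p^4 + p^3 - 12*p^2 - 28*p - 16) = p*(p - 2)*(p - 1)*(p + 2)*(p^3 - p^2 - 10*p - 8) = p*(p - 2)*(p - 1)*(p + 1)*(p + 2)*(p^2 - 2*p - 8) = p*(p - 2)*(p - 1)*(p + 1)*(p + 2)^2*(p - 4)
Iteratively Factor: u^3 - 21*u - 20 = (u + 4)*(u^2 - 4*u - 5) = (u + 1)*(u + 4)*(u - 5)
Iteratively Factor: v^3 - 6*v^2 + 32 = (v + 2)*(v^2 - 8*v + 16) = (v - 4)*(v + 2)*(v - 4)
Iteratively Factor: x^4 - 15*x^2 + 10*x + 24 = (x + 4)*(x^3 - 4*x^2 + x + 6) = (x - 3)*(x + 4)*(x^2 - x - 2) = (x - 3)*(x + 1)*(x + 4)*(x - 2)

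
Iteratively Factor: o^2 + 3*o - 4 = (o - 1)*(o + 4)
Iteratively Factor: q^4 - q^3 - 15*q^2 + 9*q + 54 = (q + 2)*(q^3 - 3*q^2 - 9*q + 27) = (q - 3)*(q + 2)*(q^2 - 9) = (q - 3)^2*(q + 2)*(q + 3)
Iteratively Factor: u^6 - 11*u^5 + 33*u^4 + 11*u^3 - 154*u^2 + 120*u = (u - 4)*(u^5 - 7*u^4 + 5*u^3 + 31*u^2 - 30*u) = (u - 4)*(u + 2)*(u^4 - 9*u^3 + 23*u^2 - 15*u) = u*(u - 4)*(u + 2)*(u^3 - 9*u^2 + 23*u - 15) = u*(u - 4)*(u - 1)*(u + 2)*(u^2 - 8*u + 15) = u*(u - 4)*(u - 3)*(u - 1)*(u + 2)*(u - 5)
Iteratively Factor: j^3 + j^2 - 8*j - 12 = (j + 2)*(j^2 - j - 6) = (j - 3)*(j + 2)*(j + 2)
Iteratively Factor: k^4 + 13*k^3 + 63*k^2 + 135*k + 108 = (k + 3)*(k^3 + 10*k^2 + 33*k + 36) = (k + 3)*(k + 4)*(k^2 + 6*k + 9) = (k + 3)^2*(k + 4)*(k + 3)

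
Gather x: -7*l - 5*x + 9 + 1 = -7*l - 5*x + 10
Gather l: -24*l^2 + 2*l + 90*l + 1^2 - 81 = -24*l^2 + 92*l - 80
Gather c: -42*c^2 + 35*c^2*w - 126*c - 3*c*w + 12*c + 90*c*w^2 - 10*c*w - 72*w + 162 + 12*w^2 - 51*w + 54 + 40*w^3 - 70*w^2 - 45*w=c^2*(35*w - 42) + c*(90*w^2 - 13*w - 114) + 40*w^3 - 58*w^2 - 168*w + 216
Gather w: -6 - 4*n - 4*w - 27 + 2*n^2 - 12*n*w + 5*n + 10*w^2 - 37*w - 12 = 2*n^2 + n + 10*w^2 + w*(-12*n - 41) - 45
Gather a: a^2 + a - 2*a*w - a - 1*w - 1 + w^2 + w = a^2 - 2*a*w + w^2 - 1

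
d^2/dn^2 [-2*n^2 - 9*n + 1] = -4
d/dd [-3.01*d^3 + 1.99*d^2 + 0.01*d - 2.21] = -9.03*d^2 + 3.98*d + 0.01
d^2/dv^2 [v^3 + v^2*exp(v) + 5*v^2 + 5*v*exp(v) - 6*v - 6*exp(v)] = v^2*exp(v) + 9*v*exp(v) + 6*v + 6*exp(v) + 10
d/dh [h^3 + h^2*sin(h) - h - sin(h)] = h^2*cos(h) + 3*h^2 + 2*h*sin(h) - cos(h) - 1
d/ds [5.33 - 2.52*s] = -2.52000000000000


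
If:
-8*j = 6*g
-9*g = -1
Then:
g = 1/9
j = -1/12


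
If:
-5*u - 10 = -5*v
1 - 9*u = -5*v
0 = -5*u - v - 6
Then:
No Solution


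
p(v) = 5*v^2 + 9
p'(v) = 10*v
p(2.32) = 35.91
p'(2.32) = 23.20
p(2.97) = 53.10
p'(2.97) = 29.70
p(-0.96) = 13.61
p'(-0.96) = -9.60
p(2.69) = 45.18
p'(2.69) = 26.90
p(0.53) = 10.40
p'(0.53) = 5.30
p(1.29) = 17.32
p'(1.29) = 12.90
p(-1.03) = 14.30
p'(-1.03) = -10.30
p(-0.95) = 13.51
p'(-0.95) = -9.50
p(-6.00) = 189.00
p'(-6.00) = -60.00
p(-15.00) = 1134.00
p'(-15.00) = -150.00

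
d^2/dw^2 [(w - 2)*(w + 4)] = 2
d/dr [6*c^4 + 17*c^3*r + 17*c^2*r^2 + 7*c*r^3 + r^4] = 17*c^3 + 34*c^2*r + 21*c*r^2 + 4*r^3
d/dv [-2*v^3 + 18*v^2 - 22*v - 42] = -6*v^2 + 36*v - 22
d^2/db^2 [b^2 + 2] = 2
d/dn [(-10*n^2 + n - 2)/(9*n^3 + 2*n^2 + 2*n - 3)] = (90*n^4 - 18*n^3 + 32*n^2 + 68*n + 1)/(81*n^6 + 36*n^5 + 40*n^4 - 46*n^3 - 8*n^2 - 12*n + 9)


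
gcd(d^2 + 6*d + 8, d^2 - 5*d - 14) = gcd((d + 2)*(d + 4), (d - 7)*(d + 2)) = d + 2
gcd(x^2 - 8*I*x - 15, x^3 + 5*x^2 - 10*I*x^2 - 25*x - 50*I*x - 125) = x - 5*I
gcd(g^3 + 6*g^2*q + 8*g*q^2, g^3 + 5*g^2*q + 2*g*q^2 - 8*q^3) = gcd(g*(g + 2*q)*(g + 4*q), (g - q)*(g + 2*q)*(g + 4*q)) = g^2 + 6*g*q + 8*q^2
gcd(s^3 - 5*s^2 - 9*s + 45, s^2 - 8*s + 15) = s^2 - 8*s + 15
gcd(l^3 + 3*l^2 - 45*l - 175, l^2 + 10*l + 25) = l^2 + 10*l + 25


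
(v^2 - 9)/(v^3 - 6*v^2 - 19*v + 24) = (v - 3)/(v^2 - 9*v + 8)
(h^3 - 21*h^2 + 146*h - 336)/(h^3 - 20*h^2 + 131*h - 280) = (h - 6)/(h - 5)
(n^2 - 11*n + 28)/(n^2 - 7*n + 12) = (n - 7)/(n - 3)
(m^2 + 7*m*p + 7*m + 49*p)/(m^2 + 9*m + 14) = (m + 7*p)/(m + 2)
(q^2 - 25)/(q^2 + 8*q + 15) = (q - 5)/(q + 3)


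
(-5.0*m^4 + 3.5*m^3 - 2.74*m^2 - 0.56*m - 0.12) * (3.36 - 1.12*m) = 5.6*m^5 - 20.72*m^4 + 14.8288*m^3 - 8.5792*m^2 - 1.7472*m - 0.4032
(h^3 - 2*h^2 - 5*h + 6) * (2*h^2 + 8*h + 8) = 2*h^5 + 4*h^4 - 18*h^3 - 44*h^2 + 8*h + 48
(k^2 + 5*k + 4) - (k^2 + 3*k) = 2*k + 4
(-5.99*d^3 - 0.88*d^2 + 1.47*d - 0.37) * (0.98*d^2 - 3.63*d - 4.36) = -5.8702*d^5 + 20.8813*d^4 + 30.7514*d^3 - 1.8619*d^2 - 5.0661*d + 1.6132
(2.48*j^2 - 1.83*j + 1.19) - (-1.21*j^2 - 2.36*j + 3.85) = 3.69*j^2 + 0.53*j - 2.66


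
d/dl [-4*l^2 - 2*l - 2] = -8*l - 2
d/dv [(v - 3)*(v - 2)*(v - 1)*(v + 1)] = 4*v^3 - 15*v^2 + 10*v + 5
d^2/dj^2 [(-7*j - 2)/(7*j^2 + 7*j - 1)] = 14*(-7*(2*j + 1)^2*(7*j + 2) + 3*(7*j + 3)*(7*j^2 + 7*j - 1))/(7*j^2 + 7*j - 1)^3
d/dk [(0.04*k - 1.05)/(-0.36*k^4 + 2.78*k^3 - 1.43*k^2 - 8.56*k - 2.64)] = (0.0432*k^4 - 1.7344*k^3 + 8.8142*k^2 - 3.003*k - 9.0936)/(0.1296*k^8 - 2.0016*k^7 + 8.758*k^6 - 1.7876*k^5 - 43.6479*k^4 + 9.8032*k^3 + 80.824*k^2 + 45.1968*k + 6.9696)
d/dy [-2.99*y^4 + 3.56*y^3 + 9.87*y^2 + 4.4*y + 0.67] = -11.96*y^3 + 10.68*y^2 + 19.74*y + 4.4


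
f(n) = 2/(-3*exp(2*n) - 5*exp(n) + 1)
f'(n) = 2*(6*exp(2*n) + 5*exp(n))/(-3*exp(2*n) - 5*exp(n) + 1)^2 = (12*exp(n) + 10)*exp(n)/(3*exp(2*n) + 5*exp(n) - 1)^2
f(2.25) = -0.01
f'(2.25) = 0.01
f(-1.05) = -1.79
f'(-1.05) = 3.98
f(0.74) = -0.09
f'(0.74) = 0.14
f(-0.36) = -0.51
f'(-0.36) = 0.82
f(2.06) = -0.01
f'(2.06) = 0.02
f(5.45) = -0.00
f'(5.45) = 0.00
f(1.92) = -0.01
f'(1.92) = 0.02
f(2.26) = -0.01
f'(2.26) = 0.01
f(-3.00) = 2.69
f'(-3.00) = 0.95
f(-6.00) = 2.03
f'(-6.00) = 0.03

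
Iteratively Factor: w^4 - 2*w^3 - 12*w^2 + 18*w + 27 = (w + 3)*(w^3 - 5*w^2 + 3*w + 9) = (w - 3)*(w + 3)*(w^2 - 2*w - 3) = (w - 3)*(w + 1)*(w + 3)*(w - 3)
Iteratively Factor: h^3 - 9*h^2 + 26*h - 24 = (h - 4)*(h^2 - 5*h + 6) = (h - 4)*(h - 3)*(h - 2)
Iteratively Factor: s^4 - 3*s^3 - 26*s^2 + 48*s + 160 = (s + 4)*(s^3 - 7*s^2 + 2*s + 40) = (s - 5)*(s + 4)*(s^2 - 2*s - 8) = (s - 5)*(s + 2)*(s + 4)*(s - 4)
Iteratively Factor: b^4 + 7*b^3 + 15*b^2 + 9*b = (b + 3)*(b^3 + 4*b^2 + 3*b) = b*(b + 3)*(b^2 + 4*b + 3) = b*(b + 3)^2*(b + 1)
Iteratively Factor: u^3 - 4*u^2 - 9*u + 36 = (u - 3)*(u^2 - u - 12) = (u - 3)*(u + 3)*(u - 4)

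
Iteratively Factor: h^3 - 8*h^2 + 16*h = (h)*(h^2 - 8*h + 16) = h*(h - 4)*(h - 4)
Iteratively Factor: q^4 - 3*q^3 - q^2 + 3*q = (q - 3)*(q^3 - q) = q*(q - 3)*(q^2 - 1) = q*(q - 3)*(q + 1)*(q - 1)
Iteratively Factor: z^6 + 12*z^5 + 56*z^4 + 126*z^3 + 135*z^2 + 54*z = (z + 1)*(z^5 + 11*z^4 + 45*z^3 + 81*z^2 + 54*z) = z*(z + 1)*(z^4 + 11*z^3 + 45*z^2 + 81*z + 54) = z*(z + 1)*(z + 3)*(z^3 + 8*z^2 + 21*z + 18) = z*(z + 1)*(z + 3)^2*(z^2 + 5*z + 6) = z*(z + 1)*(z + 3)^3*(z + 2)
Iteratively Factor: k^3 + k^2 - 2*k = (k + 2)*(k^2 - k) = (k - 1)*(k + 2)*(k)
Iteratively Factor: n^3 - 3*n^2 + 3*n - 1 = (n - 1)*(n^2 - 2*n + 1) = (n - 1)^2*(n - 1)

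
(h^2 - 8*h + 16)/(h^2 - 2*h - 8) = (h - 4)/(h + 2)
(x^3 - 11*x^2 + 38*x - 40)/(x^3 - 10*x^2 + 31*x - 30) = (x - 4)/(x - 3)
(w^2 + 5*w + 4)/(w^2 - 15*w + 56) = (w^2 + 5*w + 4)/(w^2 - 15*w + 56)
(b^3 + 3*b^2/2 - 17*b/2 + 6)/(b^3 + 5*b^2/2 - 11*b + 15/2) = (b + 4)/(b + 5)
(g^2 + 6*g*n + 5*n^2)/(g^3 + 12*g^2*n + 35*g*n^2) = (g + n)/(g*(g + 7*n))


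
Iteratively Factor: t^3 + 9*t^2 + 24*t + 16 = (t + 4)*(t^2 + 5*t + 4) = (t + 1)*(t + 4)*(t + 4)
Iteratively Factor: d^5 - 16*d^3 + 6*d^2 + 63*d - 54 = (d - 3)*(d^4 + 3*d^3 - 7*d^2 - 15*d + 18) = (d - 3)*(d + 3)*(d^3 - 7*d + 6) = (d - 3)*(d + 3)^2*(d^2 - 3*d + 2) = (d - 3)*(d - 2)*(d + 3)^2*(d - 1)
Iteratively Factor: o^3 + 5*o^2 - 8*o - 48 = (o + 4)*(o^2 + o - 12) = (o - 3)*(o + 4)*(o + 4)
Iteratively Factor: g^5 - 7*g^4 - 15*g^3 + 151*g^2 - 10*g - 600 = (g - 3)*(g^4 - 4*g^3 - 27*g^2 + 70*g + 200) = (g - 3)*(g + 2)*(g^3 - 6*g^2 - 15*g + 100) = (g - 3)*(g + 2)*(g + 4)*(g^2 - 10*g + 25) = (g - 5)*(g - 3)*(g + 2)*(g + 4)*(g - 5)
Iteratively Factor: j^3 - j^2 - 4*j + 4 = (j - 1)*(j^2 - 4) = (j - 2)*(j - 1)*(j + 2)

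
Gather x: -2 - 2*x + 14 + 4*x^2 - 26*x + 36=4*x^2 - 28*x + 48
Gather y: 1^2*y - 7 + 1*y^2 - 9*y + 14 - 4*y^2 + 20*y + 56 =-3*y^2 + 12*y + 63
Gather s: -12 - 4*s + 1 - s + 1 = -5*s - 10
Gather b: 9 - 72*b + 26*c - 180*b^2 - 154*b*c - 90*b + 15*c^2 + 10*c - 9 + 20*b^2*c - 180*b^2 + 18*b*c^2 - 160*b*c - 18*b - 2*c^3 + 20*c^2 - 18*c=b^2*(20*c - 360) + b*(18*c^2 - 314*c - 180) - 2*c^3 + 35*c^2 + 18*c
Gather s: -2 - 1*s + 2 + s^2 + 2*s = s^2 + s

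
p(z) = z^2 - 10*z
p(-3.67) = 50.17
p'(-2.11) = -14.22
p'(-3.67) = -17.34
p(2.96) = -20.84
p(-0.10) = 1.01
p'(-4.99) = -19.98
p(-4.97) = 74.40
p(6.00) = -24.00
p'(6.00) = 2.00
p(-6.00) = 96.00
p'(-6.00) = -22.00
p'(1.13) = -7.74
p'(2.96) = -4.08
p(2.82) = -20.25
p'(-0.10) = -10.20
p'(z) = 2*z - 10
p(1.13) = -10.02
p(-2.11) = 25.55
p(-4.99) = 74.80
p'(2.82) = -4.36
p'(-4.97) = -19.94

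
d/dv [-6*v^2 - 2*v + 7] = -12*v - 2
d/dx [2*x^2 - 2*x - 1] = 4*x - 2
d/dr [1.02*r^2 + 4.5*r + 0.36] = 2.04*r + 4.5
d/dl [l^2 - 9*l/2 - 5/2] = 2*l - 9/2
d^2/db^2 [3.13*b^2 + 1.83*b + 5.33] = 6.26000000000000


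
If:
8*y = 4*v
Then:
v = 2*y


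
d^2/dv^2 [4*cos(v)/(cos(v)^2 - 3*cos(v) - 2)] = (12*(1 - cos(v)^2)^2 + 4*cos(v)^5 + 40*cos(v)^3 - 32*cos(v) + 36)/(-cos(v)^2 + 3*cos(v) + 2)^3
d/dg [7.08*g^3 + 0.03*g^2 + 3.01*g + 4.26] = 21.24*g^2 + 0.06*g + 3.01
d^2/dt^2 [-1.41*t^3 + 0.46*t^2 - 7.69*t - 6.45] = 0.92 - 8.46*t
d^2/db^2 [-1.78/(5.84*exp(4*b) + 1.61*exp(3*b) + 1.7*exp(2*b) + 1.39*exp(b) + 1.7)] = (-1.78*(23.36*exp(3*b) + 4.83*exp(2*b) + 3.4*exp(b) + 1.39)*(46.72*exp(3*b) + 9.66*exp(2*b) + 6.8*exp(b) + 2.78)*exp(b) + (166.3232*exp(3*b) + 25.7922*exp(2*b) + 12.104*exp(b) + 2.4742)*(5.84*exp(4*b) + 1.61*exp(3*b) + 1.7*exp(2*b) + 1.39*exp(b) + 1.7))*exp(b)/(5.84*exp(4*b) + 1.61*exp(3*b) + 1.7*exp(2*b) + 1.39*exp(b) + 1.7)^3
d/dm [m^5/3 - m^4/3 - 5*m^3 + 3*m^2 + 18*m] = 5*m^4/3 - 4*m^3/3 - 15*m^2 + 6*m + 18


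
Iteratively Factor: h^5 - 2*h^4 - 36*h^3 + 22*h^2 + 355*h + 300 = (h - 5)*(h^4 + 3*h^3 - 21*h^2 - 83*h - 60) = (h - 5)*(h + 4)*(h^3 - h^2 - 17*h - 15) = (h - 5)^2*(h + 4)*(h^2 + 4*h + 3) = (h - 5)^2*(h + 1)*(h + 4)*(h + 3)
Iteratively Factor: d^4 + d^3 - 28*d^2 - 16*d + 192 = (d - 3)*(d^3 + 4*d^2 - 16*d - 64) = (d - 4)*(d - 3)*(d^2 + 8*d + 16) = (d - 4)*(d - 3)*(d + 4)*(d + 4)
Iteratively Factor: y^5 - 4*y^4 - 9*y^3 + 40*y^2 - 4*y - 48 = (y - 2)*(y^4 - 2*y^3 - 13*y^2 + 14*y + 24) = (y - 2)^2*(y^3 - 13*y - 12) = (y - 4)*(y - 2)^2*(y^2 + 4*y + 3) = (y - 4)*(y - 2)^2*(y + 3)*(y + 1)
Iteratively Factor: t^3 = (t)*(t^2) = t^2*(t)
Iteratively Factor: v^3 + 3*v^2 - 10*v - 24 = (v - 3)*(v^2 + 6*v + 8) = (v - 3)*(v + 4)*(v + 2)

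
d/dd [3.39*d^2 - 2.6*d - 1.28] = 6.78*d - 2.6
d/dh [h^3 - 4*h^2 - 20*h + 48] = 3*h^2 - 8*h - 20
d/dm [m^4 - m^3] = m^2*(4*m - 3)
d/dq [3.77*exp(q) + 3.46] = 3.77*exp(q)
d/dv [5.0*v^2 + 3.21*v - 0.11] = 10.0*v + 3.21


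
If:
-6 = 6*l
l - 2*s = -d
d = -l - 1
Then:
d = 0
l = -1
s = -1/2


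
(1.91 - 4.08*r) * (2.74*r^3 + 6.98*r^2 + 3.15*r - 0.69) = -11.1792*r^4 - 23.245*r^3 + 0.479799999999999*r^2 + 8.8317*r - 1.3179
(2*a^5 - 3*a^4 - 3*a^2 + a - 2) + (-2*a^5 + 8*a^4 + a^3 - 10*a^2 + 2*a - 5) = 5*a^4 + a^3 - 13*a^2 + 3*a - 7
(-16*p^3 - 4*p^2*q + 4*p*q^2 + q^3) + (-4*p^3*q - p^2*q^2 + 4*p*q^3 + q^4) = -4*p^3*q - 16*p^3 - p^2*q^2 - 4*p^2*q + 4*p*q^3 + 4*p*q^2 + q^4 + q^3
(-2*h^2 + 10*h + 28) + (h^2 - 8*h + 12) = -h^2 + 2*h + 40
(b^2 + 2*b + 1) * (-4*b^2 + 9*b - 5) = -4*b^4 + b^3 + 9*b^2 - b - 5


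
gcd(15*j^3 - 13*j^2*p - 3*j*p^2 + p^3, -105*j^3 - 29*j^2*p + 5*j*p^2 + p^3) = -15*j^2 - 2*j*p + p^2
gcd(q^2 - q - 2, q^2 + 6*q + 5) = q + 1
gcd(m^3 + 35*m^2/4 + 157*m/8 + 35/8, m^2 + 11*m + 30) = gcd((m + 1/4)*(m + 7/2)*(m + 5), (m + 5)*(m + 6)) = m + 5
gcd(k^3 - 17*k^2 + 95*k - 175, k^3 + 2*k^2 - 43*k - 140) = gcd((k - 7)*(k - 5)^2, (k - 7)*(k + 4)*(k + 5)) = k - 7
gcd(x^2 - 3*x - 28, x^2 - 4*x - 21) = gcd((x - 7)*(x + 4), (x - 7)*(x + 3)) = x - 7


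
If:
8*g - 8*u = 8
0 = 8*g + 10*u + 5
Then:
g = 5/18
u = -13/18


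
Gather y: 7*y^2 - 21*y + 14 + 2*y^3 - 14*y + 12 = 2*y^3 + 7*y^2 - 35*y + 26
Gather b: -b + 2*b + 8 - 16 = b - 8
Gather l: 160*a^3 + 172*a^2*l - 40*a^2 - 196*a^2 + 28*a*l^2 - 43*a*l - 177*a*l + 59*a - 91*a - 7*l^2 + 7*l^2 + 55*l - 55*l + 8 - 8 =160*a^3 - 236*a^2 + 28*a*l^2 - 32*a + l*(172*a^2 - 220*a)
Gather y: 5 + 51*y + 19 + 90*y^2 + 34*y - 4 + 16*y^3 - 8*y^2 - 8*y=16*y^3 + 82*y^2 + 77*y + 20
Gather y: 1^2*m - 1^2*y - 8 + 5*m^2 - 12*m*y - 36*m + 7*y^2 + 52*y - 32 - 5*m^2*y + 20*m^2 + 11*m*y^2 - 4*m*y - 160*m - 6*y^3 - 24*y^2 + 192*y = 25*m^2 - 195*m - 6*y^3 + y^2*(11*m - 17) + y*(-5*m^2 - 16*m + 243) - 40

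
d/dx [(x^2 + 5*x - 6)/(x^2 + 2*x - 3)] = -3/(x^2 + 6*x + 9)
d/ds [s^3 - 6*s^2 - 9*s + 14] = 3*s^2 - 12*s - 9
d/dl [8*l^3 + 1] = 24*l^2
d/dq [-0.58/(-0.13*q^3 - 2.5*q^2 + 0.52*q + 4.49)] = (-0.2262*q^2 - 2.9*q + 0.3016)/(0.13*q^3 + 2.5*q^2 - 0.52*q - 4.49)^2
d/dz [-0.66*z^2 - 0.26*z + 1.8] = -1.32*z - 0.26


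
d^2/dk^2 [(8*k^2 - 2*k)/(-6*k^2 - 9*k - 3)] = 4*(28*k^3 + 24*k^2 - 6*k - 7)/(3*(8*k^6 + 36*k^5 + 66*k^4 + 63*k^3 + 33*k^2 + 9*k + 1))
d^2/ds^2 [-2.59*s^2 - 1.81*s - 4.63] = -5.18000000000000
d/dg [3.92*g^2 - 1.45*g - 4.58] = 7.84*g - 1.45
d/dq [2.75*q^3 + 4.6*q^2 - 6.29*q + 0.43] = 8.25*q^2 + 9.2*q - 6.29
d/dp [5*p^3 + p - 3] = 15*p^2 + 1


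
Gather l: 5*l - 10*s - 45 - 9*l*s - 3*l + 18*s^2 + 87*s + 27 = l*(2 - 9*s) + 18*s^2 + 77*s - 18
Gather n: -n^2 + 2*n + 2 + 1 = -n^2 + 2*n + 3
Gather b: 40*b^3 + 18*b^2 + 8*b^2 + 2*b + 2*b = 40*b^3 + 26*b^2 + 4*b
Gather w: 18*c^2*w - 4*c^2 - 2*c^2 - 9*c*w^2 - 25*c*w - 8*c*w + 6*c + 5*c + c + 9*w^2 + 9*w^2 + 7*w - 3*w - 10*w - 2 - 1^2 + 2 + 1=-6*c^2 + 12*c + w^2*(18 - 9*c) + w*(18*c^2 - 33*c - 6)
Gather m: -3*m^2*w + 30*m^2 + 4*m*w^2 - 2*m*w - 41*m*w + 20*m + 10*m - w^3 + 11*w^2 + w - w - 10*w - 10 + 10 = m^2*(30 - 3*w) + m*(4*w^2 - 43*w + 30) - w^3 + 11*w^2 - 10*w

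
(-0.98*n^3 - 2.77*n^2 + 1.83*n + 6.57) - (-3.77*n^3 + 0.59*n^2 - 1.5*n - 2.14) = 2.79*n^3 - 3.36*n^2 + 3.33*n + 8.71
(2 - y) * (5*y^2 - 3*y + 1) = -5*y^3 + 13*y^2 - 7*y + 2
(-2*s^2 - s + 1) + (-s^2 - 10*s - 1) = -3*s^2 - 11*s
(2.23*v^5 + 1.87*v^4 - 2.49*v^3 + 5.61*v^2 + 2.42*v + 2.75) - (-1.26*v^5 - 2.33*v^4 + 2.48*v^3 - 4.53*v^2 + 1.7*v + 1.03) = 3.49*v^5 + 4.2*v^4 - 4.97*v^3 + 10.14*v^2 + 0.72*v + 1.72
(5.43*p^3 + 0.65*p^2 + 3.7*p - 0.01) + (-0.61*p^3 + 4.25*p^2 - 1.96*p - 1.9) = 4.82*p^3 + 4.9*p^2 + 1.74*p - 1.91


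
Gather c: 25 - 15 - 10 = 0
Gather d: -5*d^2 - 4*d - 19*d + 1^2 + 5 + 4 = -5*d^2 - 23*d + 10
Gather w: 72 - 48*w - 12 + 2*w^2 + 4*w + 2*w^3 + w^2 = 2*w^3 + 3*w^2 - 44*w + 60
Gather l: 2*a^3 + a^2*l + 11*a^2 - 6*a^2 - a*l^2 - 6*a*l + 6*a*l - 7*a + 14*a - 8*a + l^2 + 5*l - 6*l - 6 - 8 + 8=2*a^3 + 5*a^2 - a + l^2*(1 - a) + l*(a^2 - 1) - 6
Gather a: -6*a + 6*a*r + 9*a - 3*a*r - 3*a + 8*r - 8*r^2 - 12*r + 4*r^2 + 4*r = 3*a*r - 4*r^2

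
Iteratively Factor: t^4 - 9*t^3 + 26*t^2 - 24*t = (t - 2)*(t^3 - 7*t^2 + 12*t) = t*(t - 2)*(t^2 - 7*t + 12) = t*(t - 3)*(t - 2)*(t - 4)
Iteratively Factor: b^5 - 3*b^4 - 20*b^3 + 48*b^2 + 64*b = (b + 1)*(b^4 - 4*b^3 - 16*b^2 + 64*b) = (b - 4)*(b + 1)*(b^3 - 16*b) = (b - 4)^2*(b + 1)*(b^2 + 4*b) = b*(b - 4)^2*(b + 1)*(b + 4)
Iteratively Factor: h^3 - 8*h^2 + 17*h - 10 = (h - 5)*(h^2 - 3*h + 2) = (h - 5)*(h - 2)*(h - 1)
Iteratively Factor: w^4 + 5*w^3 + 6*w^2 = (w + 3)*(w^3 + 2*w^2) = (w + 2)*(w + 3)*(w^2) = w*(w + 2)*(w + 3)*(w)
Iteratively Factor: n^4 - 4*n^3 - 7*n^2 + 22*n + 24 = (n + 2)*(n^3 - 6*n^2 + 5*n + 12) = (n - 4)*(n + 2)*(n^2 - 2*n - 3) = (n - 4)*(n + 1)*(n + 2)*(n - 3)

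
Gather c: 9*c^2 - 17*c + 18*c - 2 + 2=9*c^2 + c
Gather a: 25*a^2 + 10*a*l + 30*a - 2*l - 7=25*a^2 + a*(10*l + 30) - 2*l - 7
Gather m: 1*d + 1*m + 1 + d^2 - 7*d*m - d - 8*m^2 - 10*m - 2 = d^2 - 8*m^2 + m*(-7*d - 9) - 1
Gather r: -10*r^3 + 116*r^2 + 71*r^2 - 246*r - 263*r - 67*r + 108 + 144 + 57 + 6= -10*r^3 + 187*r^2 - 576*r + 315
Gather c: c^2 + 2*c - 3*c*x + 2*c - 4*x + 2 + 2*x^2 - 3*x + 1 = c^2 + c*(4 - 3*x) + 2*x^2 - 7*x + 3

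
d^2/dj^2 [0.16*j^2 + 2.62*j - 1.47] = 0.320000000000000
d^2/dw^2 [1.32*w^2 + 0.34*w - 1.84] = 2.64000000000000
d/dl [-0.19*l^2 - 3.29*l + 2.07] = -0.38*l - 3.29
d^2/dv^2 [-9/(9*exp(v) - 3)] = (-27*exp(v) - 9)*exp(v)/(3*exp(v) - 1)^3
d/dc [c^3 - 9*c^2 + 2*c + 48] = 3*c^2 - 18*c + 2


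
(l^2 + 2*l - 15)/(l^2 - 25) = (l - 3)/(l - 5)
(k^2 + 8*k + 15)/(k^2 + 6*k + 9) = (k + 5)/(k + 3)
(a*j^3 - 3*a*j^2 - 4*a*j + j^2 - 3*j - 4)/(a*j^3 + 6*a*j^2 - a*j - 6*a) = (a*j^2 - 4*a*j + j - 4)/(a*(j^2 + 5*j - 6))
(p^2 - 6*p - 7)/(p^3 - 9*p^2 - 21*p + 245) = (p + 1)/(p^2 - 2*p - 35)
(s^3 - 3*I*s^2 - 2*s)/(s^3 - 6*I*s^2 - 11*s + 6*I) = s/(s - 3*I)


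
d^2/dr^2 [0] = 0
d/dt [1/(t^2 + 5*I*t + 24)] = (-2*t - 5*I)/(t^2 + 5*I*t + 24)^2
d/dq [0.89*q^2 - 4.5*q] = 1.78*q - 4.5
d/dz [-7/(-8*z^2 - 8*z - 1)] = 56*(-2*z - 1)/(8*z^2 + 8*z + 1)^2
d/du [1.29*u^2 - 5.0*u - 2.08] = 2.58*u - 5.0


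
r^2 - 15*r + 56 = (r - 8)*(r - 7)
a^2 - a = a*(a - 1)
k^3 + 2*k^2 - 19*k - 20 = (k - 4)*(k + 1)*(k + 5)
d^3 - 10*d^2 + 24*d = d*(d - 6)*(d - 4)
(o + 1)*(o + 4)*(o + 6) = o^3 + 11*o^2 + 34*o + 24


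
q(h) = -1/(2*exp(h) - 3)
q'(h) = 2*exp(h)/(2*exp(h) - 3)^2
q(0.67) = -1.10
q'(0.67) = 4.74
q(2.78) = -0.03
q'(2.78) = 0.04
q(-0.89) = 0.46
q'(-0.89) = 0.17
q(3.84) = -0.01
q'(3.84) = 0.01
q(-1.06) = 0.43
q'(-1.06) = 0.13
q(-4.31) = 0.34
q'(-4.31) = 0.00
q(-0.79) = 0.48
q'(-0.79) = 0.21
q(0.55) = -2.14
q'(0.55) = 15.93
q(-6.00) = 0.33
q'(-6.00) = 0.00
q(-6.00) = 0.33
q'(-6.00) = 0.00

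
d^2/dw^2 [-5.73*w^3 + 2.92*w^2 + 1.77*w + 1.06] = 5.84 - 34.38*w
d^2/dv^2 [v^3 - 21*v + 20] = 6*v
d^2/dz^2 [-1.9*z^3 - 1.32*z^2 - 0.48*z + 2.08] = -11.4*z - 2.64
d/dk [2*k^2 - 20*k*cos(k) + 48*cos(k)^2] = 20*k*sin(k) + 4*k - 48*sin(2*k) - 20*cos(k)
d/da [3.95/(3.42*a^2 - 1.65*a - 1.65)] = (6.5175 - 27.018*a)/(-3.42*a^2 + 1.65*a + 1.65)^2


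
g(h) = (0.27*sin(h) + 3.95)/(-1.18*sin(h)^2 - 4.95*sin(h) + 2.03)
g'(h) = (2.36*sin(h)*cos(h) + 4.95*cos(h))*(0.27*sin(h) + 3.95)/(-1.18*sin(h)^2 - 4.95*sin(h) + 2.03)^2 + 0.27*cos(h)/(-1.18*sin(h)^2 - 4.95*sin(h) + 2.03)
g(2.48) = -2.83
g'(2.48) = -9.65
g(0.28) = 7.04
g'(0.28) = 66.70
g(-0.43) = 0.99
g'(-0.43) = 0.98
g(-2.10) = 0.69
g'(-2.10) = -0.21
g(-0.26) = 1.20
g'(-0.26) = 1.65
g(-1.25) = 0.65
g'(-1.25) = 0.11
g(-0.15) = 1.43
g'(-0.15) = 2.46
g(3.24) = 1.57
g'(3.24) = -3.04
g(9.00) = -19.30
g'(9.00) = -493.90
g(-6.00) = 7.26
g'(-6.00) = 70.91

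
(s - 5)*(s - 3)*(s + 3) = s^3 - 5*s^2 - 9*s + 45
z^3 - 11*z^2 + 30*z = z*(z - 6)*(z - 5)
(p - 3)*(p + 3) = p^2 - 9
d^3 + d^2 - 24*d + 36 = (d - 3)*(d - 2)*(d + 6)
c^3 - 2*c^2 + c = c*(c - 1)^2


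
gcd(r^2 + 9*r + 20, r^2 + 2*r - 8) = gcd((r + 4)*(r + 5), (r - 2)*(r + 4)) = r + 4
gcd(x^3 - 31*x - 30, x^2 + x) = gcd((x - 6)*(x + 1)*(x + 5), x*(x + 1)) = x + 1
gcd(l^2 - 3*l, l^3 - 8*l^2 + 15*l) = l^2 - 3*l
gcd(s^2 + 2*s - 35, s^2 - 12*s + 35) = s - 5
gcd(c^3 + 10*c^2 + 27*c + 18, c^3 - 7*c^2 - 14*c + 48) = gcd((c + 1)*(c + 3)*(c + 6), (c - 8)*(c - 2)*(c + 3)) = c + 3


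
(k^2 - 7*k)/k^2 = (k - 7)/k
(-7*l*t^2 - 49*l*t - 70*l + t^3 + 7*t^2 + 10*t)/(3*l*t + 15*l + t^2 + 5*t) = (-7*l*t - 14*l + t^2 + 2*t)/(3*l + t)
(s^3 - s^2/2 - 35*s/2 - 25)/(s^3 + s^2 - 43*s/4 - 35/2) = 2*(s - 5)/(2*s - 7)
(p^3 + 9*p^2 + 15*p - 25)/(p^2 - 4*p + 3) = (p^2 + 10*p + 25)/(p - 3)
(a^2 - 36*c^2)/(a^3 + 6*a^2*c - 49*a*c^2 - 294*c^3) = (a - 6*c)/(a^2 - 49*c^2)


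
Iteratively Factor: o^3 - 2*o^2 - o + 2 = (o - 1)*(o^2 - o - 2) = (o - 2)*(o - 1)*(o + 1)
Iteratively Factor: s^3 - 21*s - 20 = (s - 5)*(s^2 + 5*s + 4) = (s - 5)*(s + 1)*(s + 4)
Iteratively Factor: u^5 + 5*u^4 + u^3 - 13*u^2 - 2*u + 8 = (u - 1)*(u^4 + 6*u^3 + 7*u^2 - 6*u - 8) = (u - 1)*(u + 2)*(u^3 + 4*u^2 - u - 4) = (u - 1)^2*(u + 2)*(u^2 + 5*u + 4) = (u - 1)^2*(u + 2)*(u + 4)*(u + 1)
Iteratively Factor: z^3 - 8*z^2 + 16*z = (z - 4)*(z^2 - 4*z) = (z - 4)^2*(z)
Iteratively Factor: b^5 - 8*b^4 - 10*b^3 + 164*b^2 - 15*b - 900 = (b - 5)*(b^4 - 3*b^3 - 25*b^2 + 39*b + 180) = (b - 5)^2*(b^3 + 2*b^2 - 15*b - 36) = (b - 5)^2*(b + 3)*(b^2 - b - 12) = (b - 5)^2*(b - 4)*(b + 3)*(b + 3)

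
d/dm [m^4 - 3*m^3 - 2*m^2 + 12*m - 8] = 4*m^3 - 9*m^2 - 4*m + 12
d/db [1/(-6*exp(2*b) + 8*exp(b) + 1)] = (12*exp(b) - 8)*exp(b)/(-6*exp(2*b) + 8*exp(b) + 1)^2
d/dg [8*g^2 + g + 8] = 16*g + 1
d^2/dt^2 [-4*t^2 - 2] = -8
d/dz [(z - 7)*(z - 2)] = 2*z - 9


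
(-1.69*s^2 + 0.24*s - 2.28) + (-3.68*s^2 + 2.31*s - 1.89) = -5.37*s^2 + 2.55*s - 4.17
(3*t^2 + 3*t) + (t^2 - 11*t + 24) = 4*t^2 - 8*t + 24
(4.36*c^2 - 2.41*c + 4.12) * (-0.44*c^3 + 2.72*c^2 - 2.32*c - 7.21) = -1.9184*c^5 + 12.9196*c^4 - 18.4832*c^3 - 14.638*c^2 + 7.8177*c - 29.7052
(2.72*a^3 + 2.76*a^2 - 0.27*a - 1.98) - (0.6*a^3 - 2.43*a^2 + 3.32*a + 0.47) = 2.12*a^3 + 5.19*a^2 - 3.59*a - 2.45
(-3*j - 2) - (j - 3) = 1 - 4*j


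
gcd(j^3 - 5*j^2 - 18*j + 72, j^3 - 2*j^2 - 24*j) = j^2 - 2*j - 24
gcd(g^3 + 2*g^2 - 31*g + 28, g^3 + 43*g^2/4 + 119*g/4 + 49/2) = g + 7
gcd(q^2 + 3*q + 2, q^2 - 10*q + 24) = 1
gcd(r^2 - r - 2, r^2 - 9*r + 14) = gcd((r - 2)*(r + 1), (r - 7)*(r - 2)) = r - 2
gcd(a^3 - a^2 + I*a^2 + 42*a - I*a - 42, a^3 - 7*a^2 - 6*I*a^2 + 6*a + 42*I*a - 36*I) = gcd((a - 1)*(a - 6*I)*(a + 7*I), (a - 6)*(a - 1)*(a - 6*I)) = a^2 + a*(-1 - 6*I) + 6*I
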